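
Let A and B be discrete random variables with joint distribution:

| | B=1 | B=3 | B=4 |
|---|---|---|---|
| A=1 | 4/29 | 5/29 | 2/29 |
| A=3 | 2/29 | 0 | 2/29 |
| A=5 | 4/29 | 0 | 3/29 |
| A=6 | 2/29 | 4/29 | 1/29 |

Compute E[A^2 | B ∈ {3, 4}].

P(B ∈ {3, 4}) = 17/29.
Summing A^2·P(A=x,B=y) over the conditioning event gives 280/29.
E[A^2 | B ∈ {3, 4}] = (280/29) / (17/29) = 280/17.

280/17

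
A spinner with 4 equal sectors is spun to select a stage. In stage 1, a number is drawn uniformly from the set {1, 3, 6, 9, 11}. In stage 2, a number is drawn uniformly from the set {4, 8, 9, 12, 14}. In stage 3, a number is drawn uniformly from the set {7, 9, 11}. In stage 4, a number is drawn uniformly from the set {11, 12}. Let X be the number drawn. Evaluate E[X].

E[X | stage 1] = (1+3+6+9+11)/5 = 6.
E[X | stage 2] = (4+8+9+12+14)/5 = 47/5.
E[X | stage 3] = (7+9+11)/3 = 9.
E[X | stage 4] = (11+12)/2 = 23/2.
E[X] = (1/4)·(6) + (1/4)·(47/5) + (1/4)·(9) + (1/4)·(23/2) = 359/40.

359/40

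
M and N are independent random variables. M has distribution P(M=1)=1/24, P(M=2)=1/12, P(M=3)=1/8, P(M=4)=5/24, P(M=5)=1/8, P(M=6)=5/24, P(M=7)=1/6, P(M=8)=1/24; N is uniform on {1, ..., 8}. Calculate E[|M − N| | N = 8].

77/24

P(N = 8) = 1/8.
Summing |M−N|·P(x,y) over outcomes with N = 8 gives 77/192.
E[|M − N| | N = 8] = (77/192) / (1/8) = 77/24.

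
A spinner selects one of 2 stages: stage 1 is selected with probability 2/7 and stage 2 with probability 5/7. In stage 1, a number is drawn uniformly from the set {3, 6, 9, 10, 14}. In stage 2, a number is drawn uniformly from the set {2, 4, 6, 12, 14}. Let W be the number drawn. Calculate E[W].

274/35

E[W | stage 1] = (3+6+9+10+14)/5 = 42/5.
E[W | stage 2] = (2+4+6+12+14)/5 = 38/5.
By the law of total expectation,
E[W] = (2/7)·(42/5) + (5/7)·(38/5) = 274/35.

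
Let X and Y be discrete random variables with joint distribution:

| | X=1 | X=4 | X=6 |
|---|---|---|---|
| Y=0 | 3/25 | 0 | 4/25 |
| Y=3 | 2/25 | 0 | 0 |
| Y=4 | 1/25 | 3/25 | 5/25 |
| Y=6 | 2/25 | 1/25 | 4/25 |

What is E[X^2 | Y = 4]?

229/9

P(Y = 4) = 9/25.
Σ X^2·P over the event = 1·(1/25) + 16·(3/25) + 36·(5/25) = 229/25.
E[X^2 | Y = 4] = (229/25) / (9/25) = 229/9.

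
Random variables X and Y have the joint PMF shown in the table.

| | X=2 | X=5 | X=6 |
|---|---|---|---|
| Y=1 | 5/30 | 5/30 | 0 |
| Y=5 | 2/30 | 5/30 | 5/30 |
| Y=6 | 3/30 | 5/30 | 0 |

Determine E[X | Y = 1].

7/2

P(Y = 1) = 1/3.
Σ X·P over the event = 2·(5/30) + 5·(5/30) = 7/6.
E[X | Y = 1] = (7/6) / (1/3) = 7/2.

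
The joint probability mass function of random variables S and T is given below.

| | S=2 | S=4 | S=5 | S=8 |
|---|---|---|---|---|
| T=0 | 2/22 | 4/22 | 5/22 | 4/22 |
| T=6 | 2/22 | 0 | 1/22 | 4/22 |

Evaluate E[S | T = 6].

41/7

P(T = 6) = 7/22.
Σ S·P over the event = 2·(2/22) + 5·(1/22) + 8·(4/22) = 41/22.
E[S | T = 6] = (41/22) / (7/22) = 41/7.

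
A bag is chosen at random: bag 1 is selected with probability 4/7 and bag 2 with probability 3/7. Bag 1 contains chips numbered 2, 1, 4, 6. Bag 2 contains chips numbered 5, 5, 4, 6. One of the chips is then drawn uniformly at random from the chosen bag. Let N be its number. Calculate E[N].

4

E[N | bag 1] = (2+1+4+6)/4 = 13/4.
E[N | bag 2] = (5+5+4+6)/4 = 5.
E[N] = (4/7)·(13/4) + (3/7)·(5) = 4.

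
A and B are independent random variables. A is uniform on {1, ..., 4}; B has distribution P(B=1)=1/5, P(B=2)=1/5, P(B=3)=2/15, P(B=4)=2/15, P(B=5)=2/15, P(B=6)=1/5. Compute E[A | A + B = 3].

P(A + B = 3) = 1/10.
Summing A·P(x,y) over outcomes with A + B = 3 gives 3/20.
E[A | A + B = 3] = (3/20) / (1/10) = 3/2.

3/2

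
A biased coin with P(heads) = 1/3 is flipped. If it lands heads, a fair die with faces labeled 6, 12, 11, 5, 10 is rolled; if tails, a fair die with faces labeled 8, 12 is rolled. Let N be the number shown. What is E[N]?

E[N | heads] = (6+12+11+5+10)/5 = 44/5.
E[N | tails] = (8+12)/2 = 10.
E[N] = (1/3)·(44/5) + (2/3)·(10) = 48/5.

48/5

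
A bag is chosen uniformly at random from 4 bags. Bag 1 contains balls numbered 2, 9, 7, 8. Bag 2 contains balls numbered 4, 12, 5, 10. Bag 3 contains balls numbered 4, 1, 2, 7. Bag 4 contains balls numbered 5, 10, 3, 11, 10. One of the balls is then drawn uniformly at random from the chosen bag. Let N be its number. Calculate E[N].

511/80

E[N | bag 1] = (2+9+7+8)/4 = 13/2.
E[N | bag 2] = (4+12+5+10)/4 = 31/4.
E[N | bag 3] = (4+1+2+7)/4 = 7/2.
E[N | bag 4] = (5+10+3+11+10)/5 = 39/5.
By the law of total expectation,
E[N] = (1/4)·(13/2) + (1/4)·(31/4) + (1/4)·(7/2) + (1/4)·(39/5) = 511/80.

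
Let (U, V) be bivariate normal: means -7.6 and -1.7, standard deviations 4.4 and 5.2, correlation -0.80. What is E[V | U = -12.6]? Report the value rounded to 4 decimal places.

E[V | U=x] = μ_V + ρ(σ_V/σ_U)(x − μ_U) for jointly normal variables.
E[V | U=-12.6] = -1.7 + (-0.80)·(5.2/4.4)·(-12.6 − (-7.6)) = -1.7 + (-0.94545)·(-5) = 3.0273.

3.0273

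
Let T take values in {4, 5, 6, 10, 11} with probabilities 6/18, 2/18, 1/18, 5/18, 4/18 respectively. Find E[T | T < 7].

P(T < 7) = 1/2.
Σ over the event: 4·1/3 + 5·1/9 + 6·1/18 = 20/9.
E[T | T < 7] = (20/9) / (1/2) = 40/9.

40/9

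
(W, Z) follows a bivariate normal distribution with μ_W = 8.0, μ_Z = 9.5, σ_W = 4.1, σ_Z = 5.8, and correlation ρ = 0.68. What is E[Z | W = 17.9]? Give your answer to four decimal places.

19.0233

The regression of Z on W has slope ρ·σ_Z/σ_W and passes through (μ_W, μ_Z).
E[Z | W=17.9] = 9.5 + (0.68)·(5.8/4.1)·(17.9 − (8.0)) = 9.5 + (0.96195)·(9.9) = 19.0233.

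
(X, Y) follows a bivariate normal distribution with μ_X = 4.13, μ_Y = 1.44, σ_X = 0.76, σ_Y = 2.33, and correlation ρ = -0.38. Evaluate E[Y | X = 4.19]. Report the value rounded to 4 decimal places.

1.3701

For a bivariate normal, E[Y | X=x] = μ_Y + ρ·(σ_Y/σ_X)·(x − μ_X).
E[Y | X=4.19] = 1.44 + (-0.38)·(2.33/0.76)·(4.19 − (4.13)) = 1.44 + (-1.165)·(0.06) = 1.3701.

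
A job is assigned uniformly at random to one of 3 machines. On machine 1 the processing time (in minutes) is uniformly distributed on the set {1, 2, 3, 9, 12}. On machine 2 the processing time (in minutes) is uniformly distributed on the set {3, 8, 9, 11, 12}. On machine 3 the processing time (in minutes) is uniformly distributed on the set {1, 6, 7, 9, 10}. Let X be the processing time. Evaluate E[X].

103/15

E[X | machine 1] = (1+2+3+9+12)/5 = 27/5.
E[X | machine 2] = (3+8+9+11+12)/5 = 43/5.
E[X | machine 3] = (1+6+7+9+10)/5 = 33/5.
E[X] = (1/3)·(27/5) + (1/3)·(43/5) + (1/3)·(33/5) = 103/15.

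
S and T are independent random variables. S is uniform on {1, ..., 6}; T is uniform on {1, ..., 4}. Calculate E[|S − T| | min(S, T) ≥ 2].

P(min(S, T) ≥ 2) = 5/8.
Summing |S−T|·P(x,y) over outcomes with min(S, T) ≥ 2 gives 23/24.
E[|S − T| | min(S, T) ≥ 2] = (23/24) / (5/8) = 23/15.

23/15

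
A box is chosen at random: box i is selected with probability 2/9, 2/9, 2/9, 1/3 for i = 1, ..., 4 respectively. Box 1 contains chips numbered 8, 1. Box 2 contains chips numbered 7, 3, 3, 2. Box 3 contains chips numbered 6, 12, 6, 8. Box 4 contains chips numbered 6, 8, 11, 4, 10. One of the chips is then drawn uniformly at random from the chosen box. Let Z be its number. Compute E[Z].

E[Z | box 1] = (8+1)/2 = 9/2.
E[Z | box 2] = (7+3+3+2)/4 = 15/4.
E[Z | box 3] = (6+12+6+8)/4 = 8.
E[Z | box 4] = (6+8+11+4+10)/5 = 39/5.
E[Z] = (2/9)·(9/2) + (2/9)·(15/4) + (2/9)·(8) + (1/3)·(39/5) = 559/90.

559/90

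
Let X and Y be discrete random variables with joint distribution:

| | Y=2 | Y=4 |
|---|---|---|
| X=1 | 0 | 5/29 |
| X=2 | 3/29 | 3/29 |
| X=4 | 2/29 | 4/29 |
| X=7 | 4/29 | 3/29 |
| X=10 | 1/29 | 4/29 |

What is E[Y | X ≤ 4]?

58/17

P(X ≤ 4) = 17/29.
Σ Y·P over the event = 4·(5/29) + 2·(3/29) + 4·(3/29) + 2·(2/29) + 4·(4/29) = 2.
E[Y | X ≤ 4] = (2) / (17/29) = 58/17.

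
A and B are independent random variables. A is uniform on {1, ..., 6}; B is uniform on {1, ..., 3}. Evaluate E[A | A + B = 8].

11/2

Outcomes with A + B = 8: (5,3), (6,2), each with probability 1/18.
E[A | A + B = 8] = (5 + 6) / 2 = 11/2.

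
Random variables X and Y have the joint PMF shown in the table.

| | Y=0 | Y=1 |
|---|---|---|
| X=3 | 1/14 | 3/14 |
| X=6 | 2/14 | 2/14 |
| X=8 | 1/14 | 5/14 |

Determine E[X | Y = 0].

P(Y = 0) = 2/7.
Summing X·P(X=x,Y=y) over the conditioning event gives 23/14.
E[X | Y = 0] = (23/14) / (2/7) = 23/4.

23/4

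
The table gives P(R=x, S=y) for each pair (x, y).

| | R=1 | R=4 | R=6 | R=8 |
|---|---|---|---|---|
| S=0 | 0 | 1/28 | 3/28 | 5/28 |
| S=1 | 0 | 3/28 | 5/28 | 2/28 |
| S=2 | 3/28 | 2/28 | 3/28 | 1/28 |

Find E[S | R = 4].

P(R = 4) = 3/14.
Σ S·P over the event = 0·(1/28) + 1·(3/28) + 2·(2/28) = 1/4.
E[S | R = 4] = (1/4) / (3/14) = 7/6.

7/6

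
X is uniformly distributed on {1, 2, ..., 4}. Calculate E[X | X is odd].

2

Given X is odd, X is equally likely to be any of {1, 3}.
E[X | X is odd] = (1 + 3) / 2 = 2.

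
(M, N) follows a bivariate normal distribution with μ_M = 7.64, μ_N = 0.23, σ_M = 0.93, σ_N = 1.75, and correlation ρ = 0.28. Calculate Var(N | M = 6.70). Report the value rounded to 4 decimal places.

2.8224

For a bivariate normal, Var(N | M=x) = σ_N²(1 − ρ²).
Var(N | M=6.70) = (1.75)²·(1 − (0.28)²) = 3.0625·0.9216 = 2.8224.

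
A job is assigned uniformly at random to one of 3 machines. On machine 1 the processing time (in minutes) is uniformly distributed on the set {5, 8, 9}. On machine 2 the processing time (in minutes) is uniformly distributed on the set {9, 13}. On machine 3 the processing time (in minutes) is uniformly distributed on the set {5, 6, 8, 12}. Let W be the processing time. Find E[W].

E[W | machine 1] = (5+8+9)/3 = 22/3.
E[W | machine 2] = (9+13)/2 = 11.
E[W | machine 3] = (5+6+8+12)/4 = 31/4.
By the law of total expectation,
E[W] = (1/3)·(22/3) + (1/3)·(11) + (1/3)·(31/4) = 313/36.

313/36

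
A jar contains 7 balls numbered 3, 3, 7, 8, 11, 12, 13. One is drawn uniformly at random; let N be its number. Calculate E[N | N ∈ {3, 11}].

17/3

P(N ∈ {3, 11}) = 3/7.
Σ over the event: 3·2/7 + 11·1/7 = 17/7.
E[N | N ∈ {3, 11}] = (17/7) / (3/7) = 17/3.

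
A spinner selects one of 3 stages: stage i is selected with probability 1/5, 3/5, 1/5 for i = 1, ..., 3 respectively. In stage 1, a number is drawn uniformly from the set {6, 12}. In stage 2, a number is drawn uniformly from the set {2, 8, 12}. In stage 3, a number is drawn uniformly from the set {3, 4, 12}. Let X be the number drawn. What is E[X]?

112/15

E[X | stage 1] = (6+12)/2 = 9.
E[X | stage 2] = (2+8+12)/3 = 22/3.
E[X | stage 3] = (3+4+12)/3 = 19/3.
By the law of total expectation,
E[X] = (1/5)·(9) + (3/5)·(22/3) + (1/5)·(19/3) = 112/15.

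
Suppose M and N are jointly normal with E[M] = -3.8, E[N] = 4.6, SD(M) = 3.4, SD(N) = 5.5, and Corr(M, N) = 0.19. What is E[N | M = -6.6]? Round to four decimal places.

For a bivariate normal, E[N | M=x] = μ_N + ρ·(σ_N/σ_M)·(x − μ_M).
E[N | M=-6.6] = 4.6 + (0.19)·(5.5/3.4)·(-6.6 − (-3.8)) = 4.6 + (0.30735)·(-2.8) = 3.7394.

3.7394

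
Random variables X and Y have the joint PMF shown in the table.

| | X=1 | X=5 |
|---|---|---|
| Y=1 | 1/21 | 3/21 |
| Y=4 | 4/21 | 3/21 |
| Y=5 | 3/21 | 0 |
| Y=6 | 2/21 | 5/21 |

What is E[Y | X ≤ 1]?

22/5

P(X ≤ 1) = 10/21.
Σ Y·P over the event = 1·(1/21) + 4·(4/21) + 5·(3/21) + 6·(2/21) = 44/21.
E[Y | X ≤ 1] = (44/21) / (10/21) = 22/5.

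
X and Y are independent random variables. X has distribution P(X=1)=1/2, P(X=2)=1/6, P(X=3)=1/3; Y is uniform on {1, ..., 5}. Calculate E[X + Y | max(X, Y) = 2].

16/5

P(max(X, Y) = 2) = 1/6.
Summing (X+Y)·P(x,y) over outcomes with max(X, Y) = 2 gives 8/15.
E[X + Y | max(X, Y) = 2] = (8/15) / (1/6) = 16/5.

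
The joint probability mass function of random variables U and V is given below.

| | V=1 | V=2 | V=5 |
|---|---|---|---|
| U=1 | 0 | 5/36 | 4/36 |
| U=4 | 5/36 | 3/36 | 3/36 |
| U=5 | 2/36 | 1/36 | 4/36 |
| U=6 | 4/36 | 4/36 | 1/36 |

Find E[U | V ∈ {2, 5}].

88/25

P(V ∈ {2, 5}) = 25/36.
Σ U·P over the event = 1·(5/36) + 1·(4/36) + 4·(3/36) + 4·(3/36) + 5·(1/36) + 5·(4/36) + 6·(4/36) + 6·(1/36) = 22/9.
E[U | V ∈ {2, 5}] = (22/9) / (25/36) = 88/25.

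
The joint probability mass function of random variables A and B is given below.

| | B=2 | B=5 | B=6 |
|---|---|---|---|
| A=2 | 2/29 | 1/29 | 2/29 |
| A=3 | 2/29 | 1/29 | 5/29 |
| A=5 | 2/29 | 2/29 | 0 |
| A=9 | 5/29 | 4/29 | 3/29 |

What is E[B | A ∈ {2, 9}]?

P(A ∈ {2, 9}) = 17/29.
Σ B·P over the event = 2·(2/29) + 5·(1/29) + 6·(2/29) + 2·(5/29) + 5·(4/29) + 6·(3/29) = 69/29.
E[B | A ∈ {2, 9}] = (69/29) / (17/29) = 69/17.

69/17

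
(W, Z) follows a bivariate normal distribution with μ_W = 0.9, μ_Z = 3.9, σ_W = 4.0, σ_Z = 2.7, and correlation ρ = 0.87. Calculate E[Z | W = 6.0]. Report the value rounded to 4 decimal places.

E[Z | W=x] = μ_Z + ρ(σ_Z/σ_W)(x − μ_W) for jointly normal variables.
E[Z | W=6.0] = 3.9 + (0.87)·(2.7/4.0)·(6.0 − (0.9)) = 3.9 + (0.58725)·(5.1) = 6.8950.

6.8950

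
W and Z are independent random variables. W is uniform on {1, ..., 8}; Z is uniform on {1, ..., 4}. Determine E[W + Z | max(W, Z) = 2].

10/3

P(max(W, Z) = 2) = 3/32.
Summing (W+Z)·P(x,y) over outcomes with max(W, Z) = 2 gives 5/16.
E[W + Z | max(W, Z) = 2] = (5/16) / (3/32) = 10/3.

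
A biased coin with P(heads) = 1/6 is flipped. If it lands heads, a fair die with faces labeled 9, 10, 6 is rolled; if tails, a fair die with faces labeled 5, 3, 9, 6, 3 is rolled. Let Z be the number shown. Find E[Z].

103/18

E[Z | heads] = (9+10+6)/3 = 25/3.
E[Z | tails] = (5+3+9+6+3)/5 = 26/5.
E[Z] = (1/6)·(25/3) + (5/6)·(26/5) = 103/18.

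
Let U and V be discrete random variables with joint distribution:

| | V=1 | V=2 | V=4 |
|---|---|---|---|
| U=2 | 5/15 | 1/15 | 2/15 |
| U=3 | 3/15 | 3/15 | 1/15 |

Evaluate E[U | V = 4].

7/3

P(V = 4) = 1/5.
Σ U·P over the event = 2·(2/15) + 3·(1/15) = 7/15.
E[U | V = 4] = (7/15) / (1/5) = 7/3.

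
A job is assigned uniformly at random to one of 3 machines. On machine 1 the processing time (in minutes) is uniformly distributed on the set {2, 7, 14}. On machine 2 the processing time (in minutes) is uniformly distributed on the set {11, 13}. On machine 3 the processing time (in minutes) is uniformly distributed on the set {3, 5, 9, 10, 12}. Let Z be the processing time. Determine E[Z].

E[Z | machine 1] = (2+7+14)/3 = 23/3.
E[Z | machine 2] = (11+13)/2 = 12.
E[Z | machine 3] = (3+5+9+10+12)/5 = 39/5.
E[Z] = (1/3)·(23/3) + (1/3)·(12) + (1/3)·(39/5) = 412/45.

412/45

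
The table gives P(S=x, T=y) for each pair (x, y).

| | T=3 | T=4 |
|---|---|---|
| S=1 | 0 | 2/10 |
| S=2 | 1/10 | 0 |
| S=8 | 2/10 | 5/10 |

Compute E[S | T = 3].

6

P(T = 3) = 3/10.
Σ S·P over the event = 2·(1/10) + 8·(2/10) = 9/5.
E[S | T = 3] = (9/5) / (3/10) = 6.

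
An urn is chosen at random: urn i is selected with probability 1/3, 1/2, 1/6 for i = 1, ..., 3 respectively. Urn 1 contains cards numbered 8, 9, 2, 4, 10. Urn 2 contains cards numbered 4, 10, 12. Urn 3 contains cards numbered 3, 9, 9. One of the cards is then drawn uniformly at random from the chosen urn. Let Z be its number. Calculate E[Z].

77/10

E[Z | urn 1] = (8+9+2+4+10)/5 = 33/5.
E[Z | urn 2] = (4+10+12)/3 = 26/3.
E[Z | urn 3] = (3+9+9)/3 = 7.
By the law of total expectation,
E[Z] = (1/3)·(33/5) + (1/2)·(26/3) + (1/6)·(7) = 77/10.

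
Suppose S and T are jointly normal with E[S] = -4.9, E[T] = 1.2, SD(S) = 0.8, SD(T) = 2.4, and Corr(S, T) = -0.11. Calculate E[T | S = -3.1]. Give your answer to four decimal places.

The regression of T on S has slope ρ·σ_T/σ_S and passes through (μ_S, μ_T).
E[T | S=-3.1] = 1.2 + (-0.11)·(2.4/0.8)·(-3.1 − (-4.9)) = 1.2 + (-0.33)·(1.8) = 0.6060.

0.6060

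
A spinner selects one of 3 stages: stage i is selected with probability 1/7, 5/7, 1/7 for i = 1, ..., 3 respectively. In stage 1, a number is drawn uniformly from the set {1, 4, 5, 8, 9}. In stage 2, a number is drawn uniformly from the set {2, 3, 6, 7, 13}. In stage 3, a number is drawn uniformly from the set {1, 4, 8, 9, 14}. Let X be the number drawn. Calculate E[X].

E[X | stage 1] = (1+4+5+8+9)/5 = 27/5.
E[X | stage 2] = (2+3+6+7+13)/5 = 31/5.
E[X | stage 3] = (1+4+8+9+14)/5 = 36/5.
E[X] = (1/7)·(27/5) + (5/7)·(31/5) + (1/7)·(36/5) = 218/35.

218/35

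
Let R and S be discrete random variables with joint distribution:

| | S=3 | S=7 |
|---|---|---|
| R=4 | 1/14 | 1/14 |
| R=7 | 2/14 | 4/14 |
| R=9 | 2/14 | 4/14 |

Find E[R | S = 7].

P(S = 7) = 9/14.
Σ R·P over the event = 4·(1/14) + 7·(4/14) + 9·(4/14) = 34/7.
E[R | S = 7] = (34/7) / (9/14) = 68/9.

68/9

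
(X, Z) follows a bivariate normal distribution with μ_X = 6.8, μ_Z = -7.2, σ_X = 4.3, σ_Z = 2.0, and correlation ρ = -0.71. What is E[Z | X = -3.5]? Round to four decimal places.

-3.7986

The regression of Z on X has slope ρ·σ_Z/σ_X and passes through (μ_X, μ_Z).
E[Z | X=-3.5] = -7.2 + (-0.71)·(2.0/4.3)·(-3.5 − (6.8)) = -7.2 + (-0.33023)·(-10.3) = -3.7986.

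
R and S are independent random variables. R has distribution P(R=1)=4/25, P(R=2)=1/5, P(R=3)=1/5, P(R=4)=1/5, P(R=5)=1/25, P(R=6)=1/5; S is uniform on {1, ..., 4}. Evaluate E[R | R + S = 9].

P(R + S = 9) = 3/50.
Summing R·P(x,y) over outcomes with R + S = 9 gives 7/20.
E[R | R + S = 9] = (7/20) / (3/50) = 35/6.

35/6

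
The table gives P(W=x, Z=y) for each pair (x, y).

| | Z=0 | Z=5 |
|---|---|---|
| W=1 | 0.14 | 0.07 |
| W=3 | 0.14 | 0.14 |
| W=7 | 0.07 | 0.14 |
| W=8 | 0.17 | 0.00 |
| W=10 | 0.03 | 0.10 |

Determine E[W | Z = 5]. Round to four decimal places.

5.4889

P(Z = 5) = 0.45.
Σ W·P over the event = 1·(0.07) + 3·(0.14) + 7·(0.14) + 10·(0.10) = 2.47.
E[W | Z = 5] = (2.47) / (0.45) = 5.4889.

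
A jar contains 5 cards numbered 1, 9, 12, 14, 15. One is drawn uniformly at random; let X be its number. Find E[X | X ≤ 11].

P(X ≤ 11) = 2/5.
Σ over the event: 1·1/5 + 9·1/5 = 2.
E[X | X ≤ 11] = (2) / (2/5) = 5.

5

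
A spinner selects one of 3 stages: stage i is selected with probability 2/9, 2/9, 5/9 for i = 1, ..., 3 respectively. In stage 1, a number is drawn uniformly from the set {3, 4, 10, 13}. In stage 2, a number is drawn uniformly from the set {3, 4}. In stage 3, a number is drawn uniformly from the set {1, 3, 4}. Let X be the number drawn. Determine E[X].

E[X | stage 1] = (3+4+10+13)/4 = 15/2.
E[X | stage 2] = (3+4)/2 = 7/2.
E[X | stage 3] = (1+3+4)/3 = 8/3.
By the law of total expectation,
E[X] = (2/9)·(15/2) + (2/9)·(7/2) + (5/9)·(8/3) = 106/27.

106/27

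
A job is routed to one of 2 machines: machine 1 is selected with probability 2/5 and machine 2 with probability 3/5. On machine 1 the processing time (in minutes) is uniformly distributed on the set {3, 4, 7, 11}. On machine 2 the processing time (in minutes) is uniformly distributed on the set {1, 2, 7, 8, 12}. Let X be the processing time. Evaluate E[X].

E[X | machine 1] = (3+4+7+11)/4 = 25/4.
E[X | machine 2] = (1+2+7+8+12)/5 = 6.
By the law of total expectation,
E[X] = (2/5)·(25/4) + (3/5)·(6) = 61/10.

61/10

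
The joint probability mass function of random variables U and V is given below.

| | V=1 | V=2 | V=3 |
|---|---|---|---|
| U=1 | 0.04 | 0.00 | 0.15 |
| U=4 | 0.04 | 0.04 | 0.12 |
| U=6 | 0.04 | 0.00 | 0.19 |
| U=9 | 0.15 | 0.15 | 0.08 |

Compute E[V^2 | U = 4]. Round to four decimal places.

6.4000

P(U = 4) = 0.20.
Summing V^2·P(U=x,V=y) over the conditioning event gives 1.28.
E[V^2 | U = 4] = (1.28) / (0.20) = 6.4000.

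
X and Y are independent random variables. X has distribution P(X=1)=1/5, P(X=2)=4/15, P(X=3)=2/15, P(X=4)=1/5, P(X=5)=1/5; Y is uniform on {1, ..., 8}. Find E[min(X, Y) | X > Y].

2

P(X > Y) = 29/120.
Summing min(X,Y)·P(x,y) over outcomes with X > Y gives 29/60.
E[min(X, Y) | X > Y] = (29/60) / (29/120) = 2.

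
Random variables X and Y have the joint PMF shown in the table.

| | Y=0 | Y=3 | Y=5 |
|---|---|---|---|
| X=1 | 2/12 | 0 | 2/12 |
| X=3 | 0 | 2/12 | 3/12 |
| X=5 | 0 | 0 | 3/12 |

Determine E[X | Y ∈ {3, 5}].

16/5

P(Y ∈ {3, 5}) = 5/6.
Σ X·P over the event = 1·(2/12) + 3·(2/12) + 3·(3/12) + 5·(3/12) = 8/3.
E[X | Y ∈ {3, 5}] = (8/3) / (5/6) = 16/5.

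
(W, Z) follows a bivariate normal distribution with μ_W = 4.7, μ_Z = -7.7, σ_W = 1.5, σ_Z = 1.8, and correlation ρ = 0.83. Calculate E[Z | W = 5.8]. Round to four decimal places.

For a bivariate normal, E[Z | W=x] = μ_Z + ρ·(σ_Z/σ_W)·(x − μ_W).
E[Z | W=5.8] = -7.7 + (0.83)·(1.8/1.5)·(5.8 − (4.7)) = -7.7 + (0.996)·(1.1) = -6.6044.

-6.6044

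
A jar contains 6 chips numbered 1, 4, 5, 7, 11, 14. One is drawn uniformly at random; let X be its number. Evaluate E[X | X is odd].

6

P(X is odd) = 2/3.
Σ over the event: 1·1/6 + 5·1/6 + 7·1/6 + 11·1/6 = 4.
E[X | X is odd] = (4) / (2/3) = 6.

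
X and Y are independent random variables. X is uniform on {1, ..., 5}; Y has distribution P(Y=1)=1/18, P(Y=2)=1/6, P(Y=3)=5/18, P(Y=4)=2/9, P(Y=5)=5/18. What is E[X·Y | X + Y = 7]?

188/17

P(X + Y = 7) = 17/90.
Summing XY·P(x,y) over outcomes with X + Y = 7 gives 94/45.
E[X·Y | X + Y = 7] = (94/45) / (17/90) = 188/17.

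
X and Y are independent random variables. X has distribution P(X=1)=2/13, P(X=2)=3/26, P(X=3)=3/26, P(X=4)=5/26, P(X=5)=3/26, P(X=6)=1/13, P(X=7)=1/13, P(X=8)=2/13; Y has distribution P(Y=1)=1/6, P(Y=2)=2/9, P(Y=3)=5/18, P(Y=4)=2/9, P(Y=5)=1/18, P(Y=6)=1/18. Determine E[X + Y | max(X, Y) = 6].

P(max(X, Y) = 6) = 3/26.
Summing (X+Y)·P(x,y) over outcomes with max(X, Y) = 6 gives 121/117.
E[X + Y | max(X, Y) = 6] = (121/117) / (3/26) = 242/27.

242/27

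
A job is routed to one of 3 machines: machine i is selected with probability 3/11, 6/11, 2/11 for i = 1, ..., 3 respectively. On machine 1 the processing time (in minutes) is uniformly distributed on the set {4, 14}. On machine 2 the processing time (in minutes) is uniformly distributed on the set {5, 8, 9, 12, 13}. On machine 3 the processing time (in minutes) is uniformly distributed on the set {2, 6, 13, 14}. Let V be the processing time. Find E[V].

1009/110

E[V | machine 1] = (4+14)/2 = 9.
E[V | machine 2] = (5+8+9+12+13)/5 = 47/5.
E[V | machine 3] = (2+6+13+14)/4 = 35/4.
E[V] = (3/11)·(9) + (6/11)·(47/5) + (2/11)·(35/4) = 1009/110.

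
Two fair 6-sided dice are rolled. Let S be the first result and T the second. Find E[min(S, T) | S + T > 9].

29/6

Outcomes with S + T > 9: (4,6), (5,5), (5,6), (6,4), (6,5), (6,6), each with probability 1/36.
E[min(S, T) | S + T > 9] = (4 + 5 + 5 + 4 + 5 + 6) / 6 = 29/6.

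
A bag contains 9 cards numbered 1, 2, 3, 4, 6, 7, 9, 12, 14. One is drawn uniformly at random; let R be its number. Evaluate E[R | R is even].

P(R is even) = 5/9.
Σ over the event: 2·1/9 + 4·1/9 + 6·1/9 + 12·1/9 + 14·1/9 = 38/9.
E[R | R is even] = (38/9) / (5/9) = 38/5.

38/5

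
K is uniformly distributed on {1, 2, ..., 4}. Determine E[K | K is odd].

Given K is odd, K is equally likely to be any of {1, 3}.
E[K | K is odd] = (1 + 3) / 2 = 2.

2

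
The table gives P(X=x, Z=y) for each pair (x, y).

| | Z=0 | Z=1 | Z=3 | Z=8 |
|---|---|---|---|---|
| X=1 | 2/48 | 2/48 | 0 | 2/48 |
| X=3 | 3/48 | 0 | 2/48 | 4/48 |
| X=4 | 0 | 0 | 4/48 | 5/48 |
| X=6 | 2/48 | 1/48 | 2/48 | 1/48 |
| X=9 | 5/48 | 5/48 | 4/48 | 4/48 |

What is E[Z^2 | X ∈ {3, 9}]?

571/27

P(X ∈ {3, 9}) = 9/16.
Σ Z^2·P over the event = 0·(3/48) + 9·(2/48) + 64·(4/48) + 0·(5/48) + 1·(5/48) + 9·(4/48) + 64·(4/48) = 571/48.
E[Z^2 | X ∈ {3, 9}] = (571/48) / (9/16) = 571/27.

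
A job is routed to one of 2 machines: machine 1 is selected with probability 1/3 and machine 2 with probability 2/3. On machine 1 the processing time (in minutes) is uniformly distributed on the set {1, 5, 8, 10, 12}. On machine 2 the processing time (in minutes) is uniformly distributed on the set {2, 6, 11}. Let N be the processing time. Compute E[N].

E[N | machine 1] = (1+5+8+10+12)/5 = 36/5.
E[N | machine 2] = (2+6+11)/3 = 19/3.
E[N] = (1/3)·(36/5) + (2/3)·(19/3) = 298/45.

298/45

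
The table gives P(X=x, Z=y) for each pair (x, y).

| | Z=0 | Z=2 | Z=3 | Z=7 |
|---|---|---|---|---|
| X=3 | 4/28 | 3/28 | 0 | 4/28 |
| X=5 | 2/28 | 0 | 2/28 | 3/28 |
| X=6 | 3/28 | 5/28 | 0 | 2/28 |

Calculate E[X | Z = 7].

P(Z = 7) = 9/28.
Σ X·P over the event = 3·(4/28) + 5·(3/28) + 6·(2/28) = 39/28.
E[X | Z = 7] = (39/28) / (9/28) = 13/3.

13/3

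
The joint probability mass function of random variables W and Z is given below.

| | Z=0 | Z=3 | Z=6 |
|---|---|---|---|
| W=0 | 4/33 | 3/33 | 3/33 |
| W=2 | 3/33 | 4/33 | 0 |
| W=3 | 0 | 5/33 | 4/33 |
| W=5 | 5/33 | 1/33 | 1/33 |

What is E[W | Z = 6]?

P(Z = 6) = 8/33.
Σ W·P over the event = 0·(3/33) + 3·(4/33) + 5·(1/33) = 17/33.
E[W | Z = 6] = (17/33) / (8/33) = 17/8.

17/8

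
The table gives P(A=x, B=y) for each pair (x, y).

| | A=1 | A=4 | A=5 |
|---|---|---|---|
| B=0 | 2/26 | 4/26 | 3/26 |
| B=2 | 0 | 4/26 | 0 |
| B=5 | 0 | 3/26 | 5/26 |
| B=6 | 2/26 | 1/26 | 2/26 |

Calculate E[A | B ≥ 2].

P(B ≥ 2) = 17/26.
Σ A·P over the event = 1·(2/26) + 4·(4/26) + 4·(3/26) + 4·(1/26) + 5·(5/26) + 5·(2/26) = 69/26.
E[A | B ≥ 2] = (69/26) / (17/26) = 69/17.

69/17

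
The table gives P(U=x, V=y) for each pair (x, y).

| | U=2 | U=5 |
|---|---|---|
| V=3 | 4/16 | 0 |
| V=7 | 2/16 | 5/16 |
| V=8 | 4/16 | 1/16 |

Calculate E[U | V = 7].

P(V = 7) = 7/16.
Σ U·P over the event = 2·(2/16) + 5·(5/16) = 29/16.
E[U | V = 7] = (29/16) / (7/16) = 29/7.

29/7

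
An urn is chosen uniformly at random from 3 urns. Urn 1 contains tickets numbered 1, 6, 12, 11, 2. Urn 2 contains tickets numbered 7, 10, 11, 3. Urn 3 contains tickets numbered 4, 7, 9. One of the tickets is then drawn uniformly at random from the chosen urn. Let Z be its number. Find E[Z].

1249/180

E[Z | urn 1] = (1+6+12+11+2)/5 = 32/5.
E[Z | urn 2] = (7+10+11+3)/4 = 31/4.
E[Z | urn 3] = (4+7+9)/3 = 20/3.
By the law of total expectation,
E[Z] = (1/3)·(32/5) + (1/3)·(31/4) + (1/3)·(20/3) = 1249/180.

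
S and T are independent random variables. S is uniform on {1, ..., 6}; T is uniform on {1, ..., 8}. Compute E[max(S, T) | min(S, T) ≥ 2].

P(min(S, T) ≥ 2) = 35/48.
Summing max(S,T)·P(x,y) over outcomes with min(S, T) ≥ 2 gives 65/16.
E[max(S, T) | min(S, T) ≥ 2] = (65/16) / (35/48) = 39/7.

39/7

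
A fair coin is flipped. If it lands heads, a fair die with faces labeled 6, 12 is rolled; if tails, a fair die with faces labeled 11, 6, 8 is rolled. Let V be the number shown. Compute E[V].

26/3

E[V | heads] = (6+12)/2 = 9.
E[V | tails] = (11+6+8)/3 = 25/3.
By the law of total expectation,
E[V] = (1/2)·(9) + (1/2)·(25/3) = 26/3.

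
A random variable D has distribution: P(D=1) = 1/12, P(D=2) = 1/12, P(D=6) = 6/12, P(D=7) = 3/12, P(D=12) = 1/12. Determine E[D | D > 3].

69/10

P(D > 3) = 5/6.
Σ over the event: 6·1/2 + 7·1/4 + 12·1/12 = 23/4.
E[D | D > 3] = (23/4) / (5/6) = 69/10.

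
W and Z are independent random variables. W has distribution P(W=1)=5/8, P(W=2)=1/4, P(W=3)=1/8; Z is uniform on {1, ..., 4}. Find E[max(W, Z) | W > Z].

5/2

P(W > Z) = 1/8.
Summing max(W,Z)·P(x,y) over outcomes with W > Z gives 5/16.
E[max(W, Z) | W > Z] = (5/16) / (1/8) = 5/2.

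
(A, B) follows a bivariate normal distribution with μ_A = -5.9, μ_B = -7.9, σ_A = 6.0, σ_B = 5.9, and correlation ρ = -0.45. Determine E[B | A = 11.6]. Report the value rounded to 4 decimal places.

E[B | A=x] = μ_B + ρ(σ_B/σ_A)(x − μ_A) for jointly normal variables.
E[B | A=11.6] = -7.9 + (-0.45)·(5.9/6.0)·(11.6 − (-5.9)) = -7.9 + (-0.4425)·(17.5) = -15.6438.

-15.6438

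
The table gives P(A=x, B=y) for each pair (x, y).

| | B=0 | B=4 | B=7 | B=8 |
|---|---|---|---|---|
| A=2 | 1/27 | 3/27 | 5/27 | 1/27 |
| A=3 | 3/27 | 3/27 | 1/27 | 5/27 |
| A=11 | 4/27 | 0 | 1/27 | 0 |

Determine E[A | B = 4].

P(B = 4) = 2/9.
Σ A·P over the event = 2·(3/27) + 3·(3/27) = 5/9.
E[A | B = 4] = (5/9) / (2/9) = 5/2.

5/2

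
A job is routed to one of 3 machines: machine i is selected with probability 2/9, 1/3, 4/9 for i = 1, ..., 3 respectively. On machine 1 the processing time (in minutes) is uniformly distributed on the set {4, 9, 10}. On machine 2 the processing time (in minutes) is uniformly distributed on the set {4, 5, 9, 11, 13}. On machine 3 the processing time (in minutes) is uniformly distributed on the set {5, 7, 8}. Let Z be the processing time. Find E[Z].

E[Z | machine 1] = (4+9+10)/3 = 23/3.
E[Z | machine 2] = (4+5+9+11+13)/5 = 42/5.
E[Z | machine 3] = (5+7+8)/3 = 20/3.
By the law of total expectation,
E[Z] = (2/9)·(23/3) + (1/3)·(42/5) + (4/9)·(20/3) = 112/15.

112/15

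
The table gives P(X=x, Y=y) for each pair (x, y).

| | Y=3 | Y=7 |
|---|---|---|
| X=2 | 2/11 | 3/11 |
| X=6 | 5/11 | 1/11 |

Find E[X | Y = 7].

P(Y = 7) = 4/11.
Summing X·P(X=x,Y=y) over the conditioning event gives 12/11.
E[X | Y = 7] = (12/11) / (4/11) = 3.

3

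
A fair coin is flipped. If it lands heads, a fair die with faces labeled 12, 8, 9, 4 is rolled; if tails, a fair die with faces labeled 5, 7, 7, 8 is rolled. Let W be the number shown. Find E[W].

E[W | heads] = (12+8+9+4)/4 = 33/4.
E[W | tails] = (5+7+7+8)/4 = 27/4.
By the law of total expectation,
E[W] = (1/2)·(33/4) + (1/2)·(27/4) = 15/2.

15/2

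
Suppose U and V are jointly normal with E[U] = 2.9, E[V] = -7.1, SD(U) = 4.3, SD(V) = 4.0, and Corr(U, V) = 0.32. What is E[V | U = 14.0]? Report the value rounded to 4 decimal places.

E[V | U=x] = μ_V + ρ(σ_V/σ_U)(x − μ_U) for jointly normal variables.
E[V | U=14.0] = -7.1 + (0.32)·(4.0/4.3)·(14.0 − (2.9)) = -7.1 + (0.297674)·(11.1) = -3.7958.

-3.7958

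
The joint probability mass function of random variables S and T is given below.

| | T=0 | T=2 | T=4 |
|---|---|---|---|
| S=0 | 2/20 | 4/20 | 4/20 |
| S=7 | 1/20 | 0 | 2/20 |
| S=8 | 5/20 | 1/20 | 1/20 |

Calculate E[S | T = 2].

P(T = 2) = 1/4.
Σ S·P over the event = 0·(4/20) + 8·(1/20) = 2/5.
E[S | T = 2] = (2/5) / (1/4) = 8/5.

8/5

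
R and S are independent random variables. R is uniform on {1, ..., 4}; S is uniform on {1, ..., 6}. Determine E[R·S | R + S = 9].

19

P(R + S = 9) = 1/12.
Summing RS·P(x,y) over outcomes with R + S = 9 gives 19/12.
E[R·S | R + S = 9] = (19/12) / (1/12) = 19.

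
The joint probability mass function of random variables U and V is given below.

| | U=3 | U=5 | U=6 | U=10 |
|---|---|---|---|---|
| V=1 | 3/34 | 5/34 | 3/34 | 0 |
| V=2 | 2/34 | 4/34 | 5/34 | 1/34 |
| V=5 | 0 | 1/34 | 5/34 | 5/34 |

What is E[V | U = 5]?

P(U = 5) = 5/17.
Σ V·P over the event = 1·(5/34) + 2·(4/34) + 5·(1/34) = 9/17.
E[V | U = 5] = (9/17) / (5/17) = 9/5.

9/5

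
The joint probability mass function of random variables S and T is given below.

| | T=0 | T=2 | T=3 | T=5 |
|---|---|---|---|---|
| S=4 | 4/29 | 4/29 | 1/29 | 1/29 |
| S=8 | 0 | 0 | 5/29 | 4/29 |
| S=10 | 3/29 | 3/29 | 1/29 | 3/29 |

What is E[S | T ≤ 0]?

P(T ≤ 0) = 7/29.
Σ S·P over the event = 4·(4/29) + 10·(3/29) = 46/29.
E[S | T ≤ 0] = (46/29) / (7/29) = 46/7.

46/7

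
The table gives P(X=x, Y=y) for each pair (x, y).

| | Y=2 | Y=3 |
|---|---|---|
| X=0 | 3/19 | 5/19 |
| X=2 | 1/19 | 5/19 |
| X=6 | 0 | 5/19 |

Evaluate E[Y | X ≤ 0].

21/8

P(X ≤ 0) = 8/19.
Σ Y·P over the event = 2·(3/19) + 3·(5/19) = 21/19.
E[Y | X ≤ 0] = (21/19) / (8/19) = 21/8.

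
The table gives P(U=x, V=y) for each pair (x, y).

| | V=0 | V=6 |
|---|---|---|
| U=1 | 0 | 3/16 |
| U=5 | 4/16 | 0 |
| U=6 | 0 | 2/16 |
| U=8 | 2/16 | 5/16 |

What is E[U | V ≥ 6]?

P(V ≥ 6) = 5/8.
Σ U·P over the event = 1·(3/16) + 6·(2/16) + 8·(5/16) = 55/16.
E[U | V ≥ 6] = (55/16) / (5/8) = 11/2.

11/2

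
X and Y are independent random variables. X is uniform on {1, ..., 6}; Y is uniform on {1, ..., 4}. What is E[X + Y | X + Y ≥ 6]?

P(X + Y ≥ 6) = 7/12.
Summing (X+Y)·P(x,y) over outcomes with X + Y ≥ 6 gives 13/3.
E[X + Y | X + Y ≥ 6] = (13/3) / (7/12) = 52/7.

52/7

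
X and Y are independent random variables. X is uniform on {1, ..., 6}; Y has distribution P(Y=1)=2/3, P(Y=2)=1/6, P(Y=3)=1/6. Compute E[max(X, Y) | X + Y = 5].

11/3

P(X + Y = 5) = 1/6.
Summing max(X,Y)·P(x,y) over outcomes with X + Y = 5 gives 11/18.
E[max(X, Y) | X + Y = 5] = (11/18) / (1/6) = 11/3.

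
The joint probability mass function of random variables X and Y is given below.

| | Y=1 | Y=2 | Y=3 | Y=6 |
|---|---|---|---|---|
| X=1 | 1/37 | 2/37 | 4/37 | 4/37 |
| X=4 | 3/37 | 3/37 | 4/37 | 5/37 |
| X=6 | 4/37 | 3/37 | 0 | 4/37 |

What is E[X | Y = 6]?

P(Y = 6) = 13/37.
Σ X·P over the event = 1·(4/37) + 4·(5/37) + 6·(4/37) = 48/37.
E[X | Y = 6] = (48/37) / (13/37) = 48/13.

48/13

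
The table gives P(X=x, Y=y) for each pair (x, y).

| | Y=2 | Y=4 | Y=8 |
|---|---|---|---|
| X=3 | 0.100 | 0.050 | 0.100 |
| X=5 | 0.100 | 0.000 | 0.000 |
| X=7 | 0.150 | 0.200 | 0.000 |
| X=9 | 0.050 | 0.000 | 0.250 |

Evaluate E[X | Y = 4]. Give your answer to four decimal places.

P(Y = 4) = 0.250.
Σ X·P over the event = 3·(0.050) + 7·(0.200) = 1.550.
E[X | Y = 4] = (1.550) / (0.250) = 6.2000.

6.2000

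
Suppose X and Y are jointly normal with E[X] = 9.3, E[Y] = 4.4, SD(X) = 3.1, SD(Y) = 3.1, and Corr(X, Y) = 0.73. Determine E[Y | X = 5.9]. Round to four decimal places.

E[Y | X=x] = μ_Y + ρ(σ_Y/σ_X)(x − μ_X) for jointly normal variables.
E[Y | X=5.9] = 4.4 + (0.73)·(3.1/3.1)·(5.9 − (9.3)) = 4.4 + (0.73)·(-3.4) = 1.9180.

1.9180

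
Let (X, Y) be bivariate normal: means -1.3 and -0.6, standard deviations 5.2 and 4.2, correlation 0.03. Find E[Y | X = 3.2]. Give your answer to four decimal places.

-0.4910

E[Y | X=x] = μ_Y + ρ(σ_Y/σ_X)(x − μ_X) for jointly normal variables.
E[Y | X=3.2] = -0.6 + (0.03)·(4.2/5.2)·(3.2 − (-1.3)) = -0.6 + (0.024231)·(4.5) = -0.4910.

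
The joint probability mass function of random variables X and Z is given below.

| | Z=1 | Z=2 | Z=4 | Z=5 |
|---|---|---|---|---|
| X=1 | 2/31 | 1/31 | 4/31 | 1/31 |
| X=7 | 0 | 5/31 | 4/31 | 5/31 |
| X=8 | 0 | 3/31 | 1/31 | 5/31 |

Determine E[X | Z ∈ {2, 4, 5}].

P(Z ∈ {2, 4, 5}) = 29/31.
Summing X·P(X=x,Z=y) over the conditioning event gives 176/31.
E[X | Z ∈ {2, 4, 5}] = (176/31) / (29/31) = 176/29.

176/29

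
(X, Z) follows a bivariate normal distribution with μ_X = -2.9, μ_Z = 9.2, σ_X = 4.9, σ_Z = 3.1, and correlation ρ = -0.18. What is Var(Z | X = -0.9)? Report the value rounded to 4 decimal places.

For a bivariate normal, Var(Z | X=x) = σ_Z²(1 − ρ²).
Var(Z | X=-0.9) = (3.1)²·(1 − (-0.18)²) = 9.61·0.9676 = 9.2986.

9.2986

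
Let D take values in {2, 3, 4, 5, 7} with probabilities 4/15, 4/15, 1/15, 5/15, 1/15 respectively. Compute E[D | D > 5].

P(D > 5) = 1/15.
Σ over the event: 7·1/15 = 7/15.
E[D | D > 5] = (7/15) / (1/15) = 7.

7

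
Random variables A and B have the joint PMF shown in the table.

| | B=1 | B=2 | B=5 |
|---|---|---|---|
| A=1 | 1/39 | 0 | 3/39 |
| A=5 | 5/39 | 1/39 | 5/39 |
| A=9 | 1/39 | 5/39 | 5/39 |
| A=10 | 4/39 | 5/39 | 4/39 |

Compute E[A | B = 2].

P(B = 2) = 11/39.
Σ A·P over the event = 5·(1/39) + 9·(5/39) + 10·(5/39) = 100/39.
E[A | B = 2] = (100/39) / (11/39) = 100/11.

100/11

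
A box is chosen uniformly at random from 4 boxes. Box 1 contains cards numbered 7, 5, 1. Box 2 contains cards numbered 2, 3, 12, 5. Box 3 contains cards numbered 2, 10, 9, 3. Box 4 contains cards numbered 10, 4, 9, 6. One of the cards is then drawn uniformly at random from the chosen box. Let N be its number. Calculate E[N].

277/48

E[N | box 1] = (7+5+1)/3 = 13/3.
E[N | box 2] = (2+3+12+5)/4 = 11/2.
E[N | box 3] = (2+10+9+3)/4 = 6.
E[N | box 4] = (10+4+9+6)/4 = 29/4.
By the law of total expectation,
E[N] = (1/4)·(13/3) + (1/4)·(11/2) + (1/4)·(6) + (1/4)·(29/4) = 277/48.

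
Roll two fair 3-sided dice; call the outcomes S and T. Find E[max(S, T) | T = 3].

3

Outcomes with T = 3: (1,3), (2,3), (3,3), each with probability 1/9.
E[max(S, T) | T = 3] = (3 + 3 + 3) / 3 = 3.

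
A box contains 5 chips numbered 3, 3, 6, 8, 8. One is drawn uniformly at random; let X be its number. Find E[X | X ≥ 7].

8

P(X ≥ 7) = 2/5.
Σ over the event: 8·2/5 = 16/5.
E[X | X ≥ 7] = (16/5) / (2/5) = 8.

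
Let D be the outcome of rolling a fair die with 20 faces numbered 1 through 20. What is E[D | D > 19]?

Given D > 19, D is equally likely to be any of {20}.
E[D | D > 19] = (20) / 1 = 20.

20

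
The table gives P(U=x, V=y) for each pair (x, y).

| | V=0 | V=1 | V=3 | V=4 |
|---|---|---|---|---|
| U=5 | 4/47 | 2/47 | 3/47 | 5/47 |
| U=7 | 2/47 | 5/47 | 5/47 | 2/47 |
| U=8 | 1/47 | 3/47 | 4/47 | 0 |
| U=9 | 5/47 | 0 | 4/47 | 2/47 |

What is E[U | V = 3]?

59/8

P(V = 3) = 16/47.
Σ U·P over the event = 5·(3/47) + 7·(5/47) + 8·(4/47) + 9·(4/47) = 118/47.
E[U | V = 3] = (118/47) / (16/47) = 59/8.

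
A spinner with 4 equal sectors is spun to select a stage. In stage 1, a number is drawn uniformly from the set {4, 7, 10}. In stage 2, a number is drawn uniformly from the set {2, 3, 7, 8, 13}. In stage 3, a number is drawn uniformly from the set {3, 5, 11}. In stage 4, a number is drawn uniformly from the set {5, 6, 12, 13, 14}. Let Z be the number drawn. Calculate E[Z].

449/60

E[Z | stage 1] = (4+7+10)/3 = 7.
E[Z | stage 2] = (2+3+7+8+13)/5 = 33/5.
E[Z | stage 3] = (3+5+11)/3 = 19/3.
E[Z | stage 4] = (5+6+12+13+14)/5 = 10.
By the law of total expectation,
E[Z] = (1/4)·(7) + (1/4)·(33/5) + (1/4)·(19/3) + (1/4)·(10) = 449/60.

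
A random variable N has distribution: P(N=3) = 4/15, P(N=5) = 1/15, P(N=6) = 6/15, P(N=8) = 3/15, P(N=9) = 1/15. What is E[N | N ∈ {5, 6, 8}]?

P(N ∈ {5, 6, 8}) = 2/3.
Σ over the event: 5·1/15 + 6·2/5 + 8·1/5 = 13/3.
E[N | N ∈ {5, 6, 8}] = (13/3) / (2/3) = 13/2.

13/2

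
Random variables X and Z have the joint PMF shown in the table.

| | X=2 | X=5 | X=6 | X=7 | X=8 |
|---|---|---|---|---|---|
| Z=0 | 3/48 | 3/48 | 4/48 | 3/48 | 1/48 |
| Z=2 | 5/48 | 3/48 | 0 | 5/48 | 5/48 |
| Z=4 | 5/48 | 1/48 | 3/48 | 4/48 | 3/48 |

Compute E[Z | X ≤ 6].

52/27

P(X ≤ 6) = 9/16.
Σ Z·P over the event = 0·(3/48) + 2·(5/48) + 4·(5/48) + 0·(3/48) + 2·(3/48) + 4·(1/48) + 0·(4/48) + 4·(3/48) = 13/12.
E[Z | X ≤ 6] = (13/12) / (9/16) = 52/27.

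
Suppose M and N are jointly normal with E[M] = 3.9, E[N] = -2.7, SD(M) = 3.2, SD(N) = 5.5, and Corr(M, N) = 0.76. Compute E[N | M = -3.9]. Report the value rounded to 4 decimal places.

E[N | M=x] = μ_N + ρ(σ_N/σ_M)(x − μ_M) for jointly normal variables.
E[N | M=-3.9] = -2.7 + (0.76)·(5.5/3.2)·(-3.9 − (3.9)) = -2.7 + (1.30625)·(-7.8) = -12.8888.

-12.8888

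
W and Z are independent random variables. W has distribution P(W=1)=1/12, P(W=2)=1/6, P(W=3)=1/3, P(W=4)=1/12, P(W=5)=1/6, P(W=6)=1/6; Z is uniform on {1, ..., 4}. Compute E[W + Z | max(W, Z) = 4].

P(max(W, Z) = 4) = 11/48.
Summing (W+Z)·P(x,y) over outcomes with max(W, Z) = 4 gives 71/48.
E[W + Z | max(W, Z) = 4] = (71/48) / (11/48) = 71/11.

71/11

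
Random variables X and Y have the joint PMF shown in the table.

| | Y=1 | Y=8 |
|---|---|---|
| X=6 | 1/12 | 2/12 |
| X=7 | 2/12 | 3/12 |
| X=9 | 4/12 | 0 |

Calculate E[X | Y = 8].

33/5

P(Y = 8) = 5/12.
Σ X·P over the event = 6·(2/12) + 7·(3/12) = 11/4.
E[X | Y = 8] = (11/4) / (5/12) = 33/5.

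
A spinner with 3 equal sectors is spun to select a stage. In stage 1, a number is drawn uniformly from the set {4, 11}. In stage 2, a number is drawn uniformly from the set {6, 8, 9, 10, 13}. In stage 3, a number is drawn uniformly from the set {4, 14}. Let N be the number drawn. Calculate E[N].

257/30

E[N | stage 1] = (4+11)/2 = 15/2.
E[N | stage 2] = (6+8+9+10+13)/5 = 46/5.
E[N | stage 3] = (4+14)/2 = 9.
E[N] = (1/3)·(15/2) + (1/3)·(46/5) + (1/3)·(9) = 257/30.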